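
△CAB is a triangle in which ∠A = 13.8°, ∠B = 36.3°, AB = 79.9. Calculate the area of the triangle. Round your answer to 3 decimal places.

The third angle is ∠C = 180° − ∠A − ∠B = 129.90°.
Law of sines: BC = AB·sin A/sin C ≈ 24.843.
Law of sines: CA = AB·sin B/sin C ≈ 61.658.
Area = ½·AB·BC·sin B ≈ 587.56.

area ≈ 587.564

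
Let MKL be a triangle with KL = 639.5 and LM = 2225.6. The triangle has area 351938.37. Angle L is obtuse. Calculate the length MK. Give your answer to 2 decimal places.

From area = ½·KL·LM·sin L, we get sin L = 2·area/(KL·LM) ≈ 0.49455.
Taking the obtuse solution, ∠L ≈ 2.6243 rad.
Law of cosines then gives MK ≈ 2799.3.

2799.34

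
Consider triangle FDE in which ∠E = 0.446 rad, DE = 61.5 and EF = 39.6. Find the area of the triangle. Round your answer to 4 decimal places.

525.2674

Area = ½·DE·EF·sin E ≈ 525.27.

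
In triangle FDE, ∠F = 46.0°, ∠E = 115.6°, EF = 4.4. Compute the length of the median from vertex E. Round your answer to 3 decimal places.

The third angle is ∠D = 180° − ∠E − ∠F = 18.40°.
Law of sines: DE = EF·sin F/sin D ≈ 10.027.
Law of sines: FD = EF·sin E/sin D ≈ 12.571.
Median from E: ½√(2·DE² + 2·EF² − FD²) ≈ 4.5216.

m_E ≈ 4.522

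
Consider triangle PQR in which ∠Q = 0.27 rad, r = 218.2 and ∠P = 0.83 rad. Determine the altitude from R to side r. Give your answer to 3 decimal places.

h_R ≈ 48.191

The third angle is ∠R = π − ∠P − ∠Q = 2.042 rad.
Law of sines: p = r·sin P/sin R ≈ 180.67.
Law of sines: q = r·sin Q/sin R ≈ 65.306.
Area = ½·r·p·sin Q ≈ 5257.6.
The altitude from R has length 2·area/r ≈ 48.191.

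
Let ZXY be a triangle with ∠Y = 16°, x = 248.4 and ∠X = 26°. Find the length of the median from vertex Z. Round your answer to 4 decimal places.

The third angle is ∠Z = 180° − ∠X − ∠Y = 138.00°.
Law of sines: z = x·sin Z/sin X ≈ 379.16.
Law of sines: y = x·sin Y/sin X ≈ 156.19.
Median from Z: ½√(2·x² + 2·y² − z²) ≈ 84.311.

m_Z ≈ 84.3112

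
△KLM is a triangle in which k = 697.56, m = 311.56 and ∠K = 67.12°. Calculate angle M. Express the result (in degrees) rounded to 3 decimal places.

24.299

Law of sines: sin M = m·sin K/k ≈ 0.41150.
Since k ≥ m, only the acute value applies: ∠M ≈ 24.30°.
Then ∠L = 180° − ∠K − ∠M ≈ 88.58°.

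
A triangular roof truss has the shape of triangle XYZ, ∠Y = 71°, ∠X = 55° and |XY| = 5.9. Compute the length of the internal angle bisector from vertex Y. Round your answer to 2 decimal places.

t_Y ≈ 4.83

The third angle is ∠Z = 180° − ∠X − ∠Y = 54.00°.
Law of sines: |YZ| = |XY|·sin X/sin Z ≈ 5.9739.
Law of sines: |ZX| = |XY|·sin Y/sin Z ≈ 6.8955.
The bisector from Y has length 2·|XY|·|YZ|·cos(∠Y/2)/(|XY|+|YZ|) ≈ 4.8332.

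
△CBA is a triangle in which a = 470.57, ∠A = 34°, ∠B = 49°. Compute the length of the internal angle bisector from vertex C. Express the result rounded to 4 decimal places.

The third angle is ∠C = 180° − ∠B − ∠A = 97.00°.
Law of sines: c = a·sin C/sin A ≈ 835.24.
Law of sines: b = a·sin B/sin A ≈ 635.1.
The bisector from C has length 2·b·a·cos(∠C/2)/(b+a) ≈ 358.21.

358.2082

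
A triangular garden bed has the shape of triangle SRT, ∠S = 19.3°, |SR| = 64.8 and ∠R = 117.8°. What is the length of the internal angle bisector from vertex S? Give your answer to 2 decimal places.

72.20

The third angle is ∠T = 180° − ∠S − ∠R = 42.90°.
Law of sines: |RT| = |SR|·sin S/sin T ≈ 31.463.
Law of sines: |TS| = |SR|·sin R/sin T ≈ 84.206.
The bisector from S has length 2·|TS|·|SR|·cos(∠S/2)/(|TS|+|SR|) ≈ 72.203.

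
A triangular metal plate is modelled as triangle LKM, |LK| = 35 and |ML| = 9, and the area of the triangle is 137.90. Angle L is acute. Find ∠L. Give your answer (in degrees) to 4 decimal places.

∠L ≈ 61.1108°

From area = ½·|ML|·|LK|·sin L, we get sin L = 2·area/(|ML|·|LK|) ≈ 0.87556.
Taking the acute solution, ∠L ≈ 61.11°.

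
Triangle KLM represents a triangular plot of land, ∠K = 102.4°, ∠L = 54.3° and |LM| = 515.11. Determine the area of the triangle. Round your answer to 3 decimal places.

The third angle is ∠M = 180° − ∠K − ∠L = 23.30°.
Law of sines: |MK| = |LM|·sin L/sin K ≈ 428.3.
Law of sines: |KL| = |LM|·sin M/sin K ≈ 208.62.
Area = ½·|LM|·|MK|·sin M ≈ 43633.

area ≈ 43633.320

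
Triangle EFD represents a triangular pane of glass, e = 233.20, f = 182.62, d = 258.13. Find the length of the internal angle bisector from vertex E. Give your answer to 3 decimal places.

t_E ≈ 184.237

By the law of cosines, cos E = (f² + d² − e²) / (2·f·d) ≈ 0.48366, so ∠E ≈ 61.08°.
The bisector from E has length 2·f·d·cos(∠E/2)/(f+d) ≈ 184.24.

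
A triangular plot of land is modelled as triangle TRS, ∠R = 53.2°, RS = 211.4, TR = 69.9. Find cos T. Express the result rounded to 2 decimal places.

cos T ≈ -0.32

By the law of cosines, ST² = TR² + RS² − 2·TR·RS·cos R = 31873, so ST ≈ 178.53.
Law of cosines again: cos T = (ST² + TR² − RS²)/(2·ST·TR) ≈ -0.31778, so ∠T ≈ 108.53°.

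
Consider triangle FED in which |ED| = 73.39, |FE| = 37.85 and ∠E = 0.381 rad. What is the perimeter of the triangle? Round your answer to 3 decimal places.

perimeter ≈ 152.001

By the law of cosines, |DF|² = |FE|² + |ED|² − 2·|FE|·|ED|·cos E = 1661.5, so |DF| ≈ 40.761.
Semiperimeter s = (73.39+40.761+37.85)/2 = 76.001.
Perimeter = 73.39 + 40.761 + 37.85 = 152.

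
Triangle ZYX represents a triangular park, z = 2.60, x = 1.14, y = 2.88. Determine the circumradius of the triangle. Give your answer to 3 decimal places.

By the law of cosines, cos Z = (y² + x² − z²) / (2·y·x) ≈ 0.43159, so ∠Z ≈ 64.43°.
Circumradius = z/(2 sin Z) ≈ 1.4411.

1.441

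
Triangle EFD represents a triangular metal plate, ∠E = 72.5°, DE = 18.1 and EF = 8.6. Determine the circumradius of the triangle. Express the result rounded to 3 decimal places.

9.200

By the law of cosines, FD² = DE² + EF² − 2·DE·EF·cos E = 307.95, so FD ≈ 17.549.
Area = ½·DE·EF·sin E ≈ 74.228.
Circumradius = FD/(2 sin E) ≈ 9.2001.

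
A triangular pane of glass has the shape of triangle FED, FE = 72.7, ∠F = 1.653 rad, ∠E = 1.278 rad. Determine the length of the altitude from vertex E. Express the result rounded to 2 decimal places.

The third angle is ∠D = π − ∠F − ∠E = 0.211 rad.
Law of sines: ED = FE·sin F/sin D ≈ 346.61.
Law of sines: DF = FE·sin E/sin D ≈ 332.98.
Area = ½·FE·ED·sin E ≈ 12063.
The altitude from E has length 2·area/DF ≈ 72.455.

h_E ≈ 72.45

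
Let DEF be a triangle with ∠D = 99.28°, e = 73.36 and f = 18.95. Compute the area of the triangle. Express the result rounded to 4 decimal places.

area ≈ 685.9888

Area = ½·e·f·sin D ≈ 685.99.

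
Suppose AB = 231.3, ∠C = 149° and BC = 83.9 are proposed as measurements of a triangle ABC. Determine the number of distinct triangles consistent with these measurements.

1

BC·sin C = 83.9·sin(149°) ≈ 43.21.
Since ∠C is not acute, a triangle exists only if AB > BC; here AB > BC, so there is exactly one triangle.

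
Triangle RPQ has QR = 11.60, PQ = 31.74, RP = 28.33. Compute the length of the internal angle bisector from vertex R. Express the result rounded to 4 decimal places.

10.9993

By the law of cosines, cos R = (QR² + RP² − PQ²) / (2·QR·RP) ≈ -0.10693, so ∠R ≈ 1.678 rad.
The bisector from R has length 2·QR·RP·cos(∠R/2)/(QR+RP) ≈ 10.999.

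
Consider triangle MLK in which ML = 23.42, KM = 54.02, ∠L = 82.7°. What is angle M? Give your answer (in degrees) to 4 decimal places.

Law of sines: sin K = ML·sin L/KM ≈ 0.43003.
Since KM ≥ ML, only the acute value applies: ∠K ≈ 25.47°.
Then ∠M = 180° − ∠L − ∠K ≈ 71.83°.

71.8306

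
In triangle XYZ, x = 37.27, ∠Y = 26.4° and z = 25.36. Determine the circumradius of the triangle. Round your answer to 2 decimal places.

20.70

By the law of cosines, y² = z² + x² − 2·z·x·cos Y = 338.99, so y ≈ 18.412.
Area = ½·z·x·sin Y ≈ 210.13.
Circumradius = y/(2 sin Y) ≈ 20.704.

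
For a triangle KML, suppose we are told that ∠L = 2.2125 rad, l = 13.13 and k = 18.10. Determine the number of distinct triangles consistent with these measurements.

k·sin L = 18.10·sin(2.2125 rad) ≈ 14.5.
Since ∠L is not acute, a triangle exists only if l > k; here l ≤ k, so there is no triangle.

0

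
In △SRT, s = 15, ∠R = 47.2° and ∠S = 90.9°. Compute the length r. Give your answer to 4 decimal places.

11.0073

The third angle is ∠T = 180° − ∠S − ∠R = 41.90°.
Law of sines: r = s·sin R/sin S ≈ 11.007.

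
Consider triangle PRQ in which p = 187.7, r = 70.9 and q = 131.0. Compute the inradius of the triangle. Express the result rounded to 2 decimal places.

16.97

Semiperimeter s = (187.7 + 70.9 + 131)/2 = 194.8.
Heron's formula: area = √(194.8·7.1·123.9·63.8) ≈ 3306.5.
Inradius = area/s = 3306.5/194.8 ≈ 16.974.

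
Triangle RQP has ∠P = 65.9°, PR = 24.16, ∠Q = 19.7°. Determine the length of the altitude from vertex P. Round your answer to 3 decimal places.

The third angle is ∠R = 180° − ∠Q − ∠P = 94.40°.
Law of sines: QP = PR·sin R/sin Q ≈ 71.46.
Law of sines: RQ = PR·sin P/sin Q ≈ 65.424.
Area = ½·PR·QP·sin P ≈ 787.99.
The altitude from P has length 2·area/RQ ≈ 24.089.

h_P ≈ 24.089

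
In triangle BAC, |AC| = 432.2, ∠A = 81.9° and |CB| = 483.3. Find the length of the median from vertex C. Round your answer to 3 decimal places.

435.656

Law of sines: sin B = |AC|·sin A/|CB| ≈ 0.88535.
Since |CB| ≥ |AC|, only the acute value applies: ∠B ≈ 62.29°.
Then ∠C = 180° − ∠A − ∠B ≈ 35.81°.
Law of sines gives |BA| = |CB|·sin C/sin A ≈ 285.6.
Median from C: ½√(2·|AC|² + 2·|CB|² − |BA|²) ≈ 435.66.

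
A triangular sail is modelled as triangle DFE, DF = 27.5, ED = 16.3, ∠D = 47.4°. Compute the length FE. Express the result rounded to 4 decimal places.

20.3745

By the law of cosines, FE² = ED² + DF² − 2·ED·DF·cos D = 415.12, so FE ≈ 20.375.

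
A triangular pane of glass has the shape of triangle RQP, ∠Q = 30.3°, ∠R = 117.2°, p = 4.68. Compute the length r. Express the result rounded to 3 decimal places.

7.747

The third angle is ∠P = 180° − ∠R − ∠Q = 32.50°.
Law of sines: r = p·sin R/sin P ≈ 7.747.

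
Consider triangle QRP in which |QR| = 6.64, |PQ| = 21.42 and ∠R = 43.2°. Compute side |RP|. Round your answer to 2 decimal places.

Law of sines: sin P = |QR|·sin R/|PQ| ≈ 0.21220.
Since |PQ| ≥ |QR|, only the acute value applies: ∠P ≈ 12.25°.
Then ∠Q = 180° − ∠R − ∠P ≈ 124.55°.
Law of sines gives |RP| = |PQ|·sin Q/sin R ≈ 25.773.

25.77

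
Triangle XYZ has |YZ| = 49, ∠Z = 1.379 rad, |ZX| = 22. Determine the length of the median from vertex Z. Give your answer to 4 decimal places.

28.7053

By the law of cosines, |XY|² = |YZ|² + |ZX|² − 2·|YZ|·|ZX|·cos Z = 2474, so |XY| ≈ 49.739.
Median from Z: ½√(2·|YZ|² + 2·|ZX|² − |XY|²) ≈ 28.705.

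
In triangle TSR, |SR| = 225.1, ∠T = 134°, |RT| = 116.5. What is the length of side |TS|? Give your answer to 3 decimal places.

127.991

Law of sines: sin S = |RT|·sin T/|SR| ≈ 0.37229.
Since |SR| ≥ |RT|, only the acute value applies: ∠S ≈ 21.86°.
Then ∠R = 180° − ∠T − ∠S ≈ 24.14°.
Law of sines gives |TS| = |SR|·sin R/sin T ≈ 127.99.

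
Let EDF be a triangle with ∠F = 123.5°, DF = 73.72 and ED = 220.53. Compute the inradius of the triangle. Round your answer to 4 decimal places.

22.6028

Law of sines: sin E = DF·sin F/ED ≈ 0.27876.
Since ED ≥ DF, only the acute value applies: ∠E ≈ 16.19°.
Then ∠D = 180° − ∠F − ∠E ≈ 40.31°.
Law of sines gives FE = ED·sin D/sin F ≈ 171.1.
Area = ½·ED·DF·sin D ≈ 5259.1.
Semiperimeter s = (73.72+171.1+220.53)/2 = 232.67.
Inradius = area/s = 5259.1/232.67 ≈ 22.603.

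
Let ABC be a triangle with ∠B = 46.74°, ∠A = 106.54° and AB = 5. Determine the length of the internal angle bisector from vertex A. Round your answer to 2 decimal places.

The third angle is ∠C = 180° − ∠A − ∠B = 26.72°.
Law of sines: BC = AB·sin A/sin C ≈ 10.66.
Law of sines: CA = AB·sin B/sin C ≈ 8.0983.
The bisector from A has length 2·CA·AB·cos(∠A/2)/(CA+AB) ≈ 3.6975.

t_A ≈ 3.70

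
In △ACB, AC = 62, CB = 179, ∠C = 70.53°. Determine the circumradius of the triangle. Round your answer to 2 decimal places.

89.51

By the law of cosines, BA² = AC² + CB² − 2·AC·CB·cos C = 28487, so BA ≈ 168.78.
Area = ½·AC·CB·sin C ≈ 5231.7.
Circumradius = BA/(2 sin C) ≈ 89.509.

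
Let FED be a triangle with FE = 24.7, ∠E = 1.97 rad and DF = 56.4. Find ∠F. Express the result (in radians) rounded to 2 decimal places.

∠F ≈ 0.76 rad

Law of sines: sin D = FE·sin E/DF ≈ 0.40351.
Since DF ≥ FE, only the acute value applies: ∠D ≈ 0.415 rad.
Then ∠F = π − ∠E − ∠D ≈ 0.756 rad.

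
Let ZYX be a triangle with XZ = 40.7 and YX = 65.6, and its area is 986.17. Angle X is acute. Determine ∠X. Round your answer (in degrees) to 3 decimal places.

47.623

From area = ½·YX·XZ·sin X, we get sin X = 2·area/(YX·XZ) ≈ 0.73873.
Taking the acute solution, ∠X ≈ 47.62°.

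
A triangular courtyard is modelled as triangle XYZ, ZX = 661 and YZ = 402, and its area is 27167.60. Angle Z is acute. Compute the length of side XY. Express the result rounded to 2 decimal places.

279.84

From area = ½·YZ·ZX·sin Z, we get sin Z = 2·area/(YZ·ZX) ≈ 0.20448.
Taking the acute solution, ∠Z ≈ 11.80°.
Law of cosines then gives XY ≈ 279.84.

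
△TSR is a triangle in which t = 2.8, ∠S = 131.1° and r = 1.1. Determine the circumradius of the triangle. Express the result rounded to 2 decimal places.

By the law of cosines, s² = r² + t² − 2·r·t·cos S = 13.099, so s ≈ 3.6193.
Area = ½·r·t·sin S ≈ 1.1605.
Circumradius = s/(2 sin S) ≈ 2.4015.

2.40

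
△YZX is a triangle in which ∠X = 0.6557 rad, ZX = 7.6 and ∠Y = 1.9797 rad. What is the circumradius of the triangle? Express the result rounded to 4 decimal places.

The third angle is ∠Z = π − ∠X − ∠Y = 0.5062 rad.
Law of sines: XY = ZX·sin Z/sin Y ≈ 4.016.
Law of sines: YZ = ZX·sin X/sin Y ≈ 5.0502.
Circumradius = ZX/(2 sin Y) ≈ 4.1414.

R ≈ 4.1414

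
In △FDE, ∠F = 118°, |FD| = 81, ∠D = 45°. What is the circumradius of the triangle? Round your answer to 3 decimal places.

R ≈ 138.522

The third angle is ∠E = 180° − ∠F − ∠D = 17.00°.
Law of sines: |DE| = |FD|·sin F/sin E ≈ 244.62.
Law of sines: |EF| = |FD|·sin D/sin E ≈ 195.9.
Circumradius = |FD|/(2 sin E) ≈ 138.52.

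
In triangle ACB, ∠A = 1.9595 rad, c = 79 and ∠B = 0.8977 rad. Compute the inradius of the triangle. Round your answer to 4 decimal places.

The third angle is ∠C = π − ∠B − ∠A = 0.2844 rad.
Law of sines: a = c·sin A/sin C ≈ 260.56.
Law of sines: b = c·sin B/sin C ≈ 220.15.
Area = ½·c·a·sin B ≈ 8047.4.
Semiperimeter s = (260.56+79+220.15)/2 = 279.86.
Inradius = area/s = 8047.4/279.86 ≈ 28.755.

28.7553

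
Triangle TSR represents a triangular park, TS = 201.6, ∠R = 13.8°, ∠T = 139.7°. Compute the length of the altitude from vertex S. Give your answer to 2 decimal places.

h_S ≈ 130.39

The third angle is ∠S = 180° − ∠R − ∠T = 26.50°.
Law of sines: SR = TS·sin T/sin R ≈ 546.64.
Law of sines: RT = TS·sin S/sin R ≈ 377.11.
Area = ½·TS·SR·sin S ≈ 24586.
The altitude from S has length 2·area/RT ≈ 130.39.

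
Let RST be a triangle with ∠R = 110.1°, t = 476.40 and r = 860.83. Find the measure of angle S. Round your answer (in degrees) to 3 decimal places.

Law of sines: sin T = t·sin R/r ≈ 0.51971.
Since r ≥ t, only the acute value applies: ∠T ≈ 31.31°.
Then ∠S = 180° − ∠R − ∠T ≈ 38.59°.

38.587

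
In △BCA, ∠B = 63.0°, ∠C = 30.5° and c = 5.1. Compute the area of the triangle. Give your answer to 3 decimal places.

The third angle is ∠A = 180° − ∠B − ∠C = 86.50°.
Law of sines: b = c·sin B/sin C ≈ 8.9533.
Law of sines: a = c·sin A/sin C ≈ 10.03.
Area = ½·c·b·sin A ≈ 22.788.

22.788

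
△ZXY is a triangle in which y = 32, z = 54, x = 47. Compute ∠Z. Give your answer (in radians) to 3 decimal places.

∠Z ≈ 1.465 rad

By the law of cosines, cos Z = (x² + y² − z²) / (2·x·y) ≈ 0.10539, so ∠Z ≈ 1.465 rad.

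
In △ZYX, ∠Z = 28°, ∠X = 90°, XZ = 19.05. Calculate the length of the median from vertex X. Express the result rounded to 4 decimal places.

10.7877

The third angle is ∠Y = 180° − ∠X − ∠Z = 62.00°.
Law of sines: YX = XZ·sin Z/sin Y ≈ 10.129.
Law of sines: ZY = XZ·sin X/sin Y ≈ 21.575.
Median from X: ½√(2·YX² + 2·XZ² − ZY²) ≈ 10.788.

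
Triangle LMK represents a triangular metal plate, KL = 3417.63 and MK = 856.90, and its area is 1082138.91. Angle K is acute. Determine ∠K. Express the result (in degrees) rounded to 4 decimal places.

47.6482

From area = ½·MK·KL·sin K, we get sin K = 2·area/(MK·KL) ≈ 0.73902.
Taking the acute solution, ∠K ≈ 47.65°.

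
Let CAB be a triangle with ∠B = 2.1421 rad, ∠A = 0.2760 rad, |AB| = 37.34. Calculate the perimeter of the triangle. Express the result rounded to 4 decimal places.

The third angle is ∠C = π − ∠A − ∠B = 0.7235 rad.
Law of sines: |BC| = |AB|·sin A/sin C ≈ 15.371.
Law of sines: |CA| = |AB|·sin B/sin C ≈ 47.447.
Semiperimeter s = (37.34+15.371+47.447)/2 = 50.079.
Perimeter = 37.34 + 15.371 + 47.447 = 100.16.

100.1578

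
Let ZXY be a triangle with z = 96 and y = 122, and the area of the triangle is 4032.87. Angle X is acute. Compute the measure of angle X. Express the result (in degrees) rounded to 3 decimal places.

From area = ½·y·z·sin X, we get sin X = 2·area/(y·z) ≈ 0.68867.
Taking the acute solution, ∠X ≈ 43.53°.

∠X ≈ 43.525°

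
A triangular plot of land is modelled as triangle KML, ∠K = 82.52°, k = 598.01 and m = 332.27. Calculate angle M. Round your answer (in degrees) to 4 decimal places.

33.4286

Law of sines: sin M = m·sin K/k ≈ 0.55090.
Since k ≥ m, only the acute value applies: ∠M ≈ 33.43°.
Then ∠L = 180° − ∠K − ∠M ≈ 64.05°.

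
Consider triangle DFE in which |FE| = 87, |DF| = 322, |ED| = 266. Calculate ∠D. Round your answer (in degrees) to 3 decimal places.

∠D ≈ 13.063°

By the law of cosines, cos D = (|ED|² + |DF|² − |FE|²) / (2·|ED|·|DF|) ≈ 0.97412, so ∠D ≈ 13.06°.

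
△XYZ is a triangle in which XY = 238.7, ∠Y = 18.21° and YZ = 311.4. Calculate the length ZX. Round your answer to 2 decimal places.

112.83

By the law of cosines, ZX² = XY² + YZ² − 2·XY·YZ·cos Y = 12731, so ZX ≈ 112.83.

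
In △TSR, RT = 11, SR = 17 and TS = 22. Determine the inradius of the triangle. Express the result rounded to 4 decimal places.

Semiperimeter s = (17 + 11 + 22)/2 = 25.
Heron's formula: area = √(25·8·14·3) ≈ 91.652.
Inradius = area/s = 91.652/25 ≈ 3.6661.

r ≈ 3.6661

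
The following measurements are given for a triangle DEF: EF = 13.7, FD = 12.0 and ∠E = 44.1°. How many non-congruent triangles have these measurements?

EF·sin E = 13.7·sin(44.1°) ≈ 9.534.
Since EF sin E < FD < EF (9.534 < 12.0 < 13.7), two triangles exist.

2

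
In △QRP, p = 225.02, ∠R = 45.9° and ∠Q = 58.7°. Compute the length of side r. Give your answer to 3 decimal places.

166.985

The third angle is ∠P = 180° − ∠Q − ∠R = 75.40°.
Law of sines: r = p·sin R/sin P ≈ 166.98.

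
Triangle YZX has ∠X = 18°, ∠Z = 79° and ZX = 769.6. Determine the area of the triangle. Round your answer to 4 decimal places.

90506.2046

The third angle is ∠Y = 180° − ∠Z − ∠X = 83.00°.
Law of sines: XY = ZX·sin Z/sin Y ≈ 761.13.
Law of sines: YZ = ZX·sin X/sin Y ≈ 239.61.
Area = ½·ZX·XY·sin X ≈ 90506.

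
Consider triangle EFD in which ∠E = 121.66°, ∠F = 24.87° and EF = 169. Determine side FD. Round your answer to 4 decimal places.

The third angle is ∠D = 180° − ∠E − ∠F = 33.47°.
Law of sines: FD = EF·sin E/sin D ≈ 260.83.

260.8322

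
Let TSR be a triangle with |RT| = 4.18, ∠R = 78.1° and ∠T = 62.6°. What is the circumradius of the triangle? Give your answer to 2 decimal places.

3.30

The third angle is ∠S = 180° − ∠R − ∠T = 39.30°.
Law of sines: |SR| = |RT|·sin T/sin S ≈ 5.8591.
Law of sines: |TS| = |RT|·sin R/sin S ≈ 6.4577.
Circumradius = |RT|/(2 sin S) ≈ 3.2998.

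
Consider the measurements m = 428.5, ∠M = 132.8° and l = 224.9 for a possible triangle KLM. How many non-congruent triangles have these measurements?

l·sin M = 224.9·sin(132.8°) ≈ 165.
Since ∠M is not acute, a triangle exists only if m > l; here m > l, so there is exactly one triangle.

1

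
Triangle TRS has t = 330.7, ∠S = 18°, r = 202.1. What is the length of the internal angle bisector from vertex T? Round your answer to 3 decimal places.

t_T ≈ 62.546

By the law of cosines, s² = t² + r² − 2·t·r·cos S = 23080, so s ≈ 151.92.
Law of cosines again: cos T = (r² + s² − t²)/(2·r·s) ≈ -0.73995, so ∠T ≈ 137.73°.
The bisector from T has length 2·r·s·cos(∠T/2)/(r+s) ≈ 62.546.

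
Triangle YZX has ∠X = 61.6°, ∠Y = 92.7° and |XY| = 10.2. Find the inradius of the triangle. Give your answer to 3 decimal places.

3.876

The third angle is ∠Z = 180° − ∠X − ∠Y = 25.70°.
Law of sines: |ZX| = |XY|·sin Y/sin Z ≈ 23.495.
Law of sines: |YZ| = |XY|·sin X/sin Z ≈ 20.69.
Area = ½·|XY|·|ZX|·sin X ≈ 105.4.
Semiperimeter s = (23.495+10.2+20.69)/2 = 27.192.
Inradius = area/s = 105.4/27.192 ≈ 3.8762.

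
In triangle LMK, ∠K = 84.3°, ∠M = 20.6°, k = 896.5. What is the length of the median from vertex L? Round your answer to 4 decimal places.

512.4313

The third angle is ∠L = 180° − ∠M − ∠K = 75.10°.
Law of sines: l = k·sin L/sin K ≈ 870.66.
Law of sines: m = k·sin M/sin K ≈ 316.99.
Median from L: ½√(2·m² + 2·k² − l²) ≈ 512.43.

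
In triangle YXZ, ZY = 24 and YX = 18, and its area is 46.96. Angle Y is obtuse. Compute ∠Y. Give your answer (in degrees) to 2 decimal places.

From area = ½·ZY·YX·sin Y, we get sin Y = 2·area/(ZY·YX) ≈ 0.21741.
Taking the obtuse solution, ∠Y ≈ 167.44°.

167.44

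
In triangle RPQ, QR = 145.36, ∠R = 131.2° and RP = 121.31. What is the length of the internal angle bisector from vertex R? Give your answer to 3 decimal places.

54.633

By the law of cosines, PQ² = QR² + RP² − 2·QR·RP·cos R = 59076, so PQ ≈ 243.06.
The bisector from R has length 2·QR·RP·cos(∠R/2)/(QR+RP) ≈ 54.633.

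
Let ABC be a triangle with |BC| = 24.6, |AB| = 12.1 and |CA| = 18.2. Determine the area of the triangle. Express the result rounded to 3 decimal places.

Semiperimeter s = (24.6 + 18.2 + 12.1)/2 = 27.45.
Heron's formula: area = √(27.45·2.85·9.25·15.35) ≈ 105.39.

area ≈ 105.395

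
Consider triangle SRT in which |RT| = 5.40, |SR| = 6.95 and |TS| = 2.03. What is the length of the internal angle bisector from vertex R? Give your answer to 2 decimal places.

By the law of cosines, cos R = (|SR|² + |RT|² − |TS|²) / (2·|SR|·|RT|) ≈ 0.97711, so ∠R ≈ 12.28°.
The bisector from R has length 2·|SR|·|RT|·cos(∠R/2)/(|SR|+|RT|) ≈ 6.0428.

6.04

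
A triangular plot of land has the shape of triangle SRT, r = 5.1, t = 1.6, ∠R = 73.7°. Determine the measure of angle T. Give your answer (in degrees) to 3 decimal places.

17.525

Law of sines: sin T = t·sin R/r ≈ 0.30112.
Since r ≥ t, only the acute value applies: ∠T ≈ 17.52°.
Then ∠S = 180° − ∠R − ∠T ≈ 88.78°.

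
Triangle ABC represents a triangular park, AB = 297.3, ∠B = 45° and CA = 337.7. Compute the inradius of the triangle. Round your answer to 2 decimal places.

r ≈ 89.91

Law of sines: sin C = AB·sin B/CA ≈ 0.62251.
Since CA ≥ AB, only the acute value applies: ∠C ≈ 38.50°.
Then ∠A = 180° − ∠B − ∠C ≈ 96.50°.
Law of sines gives BC = CA·sin A/sin B ≈ 474.51.
Area = ½·CA·AB·sin A ≈ 49876.
Semiperimeter s = (474.51+337.7+297.3)/2 = 554.75.
Inradius = area/s = 49876/554.75 ≈ 89.907.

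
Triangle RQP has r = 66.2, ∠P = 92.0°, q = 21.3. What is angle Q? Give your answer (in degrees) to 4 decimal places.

By the law of cosines, p² = r² + q² − 2·r·q·cos P = 4934.6, so p ≈ 70.246.
Law of cosines again: cos Q = (p² + r² − q²)/(2·p·r) ≈ 0.95298, so ∠Q ≈ 17.64°.

17.6399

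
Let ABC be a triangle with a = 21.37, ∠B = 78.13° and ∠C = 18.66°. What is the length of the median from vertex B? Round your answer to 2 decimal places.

The third angle is ∠A = 180° − ∠B − ∠C = 83.21°.
Law of sines: b = a·sin B/sin A ≈ 21.061.
Law of sines: c = a·sin C/sin A ≈ 6.8857.
Median from B: ½√(2·c² + 2·a² − b²) ≈ 11.881.

m_B ≈ 11.88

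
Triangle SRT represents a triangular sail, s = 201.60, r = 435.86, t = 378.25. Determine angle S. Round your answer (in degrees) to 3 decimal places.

27.526

By the law of cosines, cos S = (r² + t² − s²) / (2·r·t) ≈ 0.88680, so ∠S ≈ 27.53°.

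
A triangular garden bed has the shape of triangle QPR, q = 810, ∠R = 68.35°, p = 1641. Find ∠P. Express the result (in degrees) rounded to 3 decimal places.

82.361

By the law of cosines, r² = q² + p² − 2·q·p·cos R = 2.3682e+06, so r ≈ 1538.9.
Law of cosines again: cos P = (r² + q² − p²)/(2·r·q) ≈ 0.13294, so ∠P ≈ 82.36°.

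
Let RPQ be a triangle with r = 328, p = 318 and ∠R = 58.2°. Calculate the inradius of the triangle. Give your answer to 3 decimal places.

95.573

Law of sines: sin P = p·sin R/r ≈ 0.82398.
Since r ≥ p, only the acute value applies: ∠P ≈ 55.49°.
Then ∠Q = 180° − ∠R − ∠P ≈ 66.31°.
Law of sines gives q = r·sin Q/sin R ≈ 353.42.
Area = ½·r·p·sin Q ≈ 47759.
Semiperimeter s = (328+318+353.42)/2 = 499.71.
Inradius = area/s = 47759/499.71 ≈ 95.573.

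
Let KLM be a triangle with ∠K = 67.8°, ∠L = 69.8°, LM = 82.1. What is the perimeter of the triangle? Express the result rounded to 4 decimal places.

The third angle is ∠M = 180° − ∠K − ∠L = 42.40°.
Law of sines: MK = LM·sin L/sin K ≈ 83.219.
Law of sines: KL = LM·sin M/sin K ≈ 59.793.
Semiperimeter s = (82.1+83.219+59.793)/2 = 112.56.
Perimeter = 82.1 + 83.219 + 59.793 = 225.11.

perimeter ≈ 225.1119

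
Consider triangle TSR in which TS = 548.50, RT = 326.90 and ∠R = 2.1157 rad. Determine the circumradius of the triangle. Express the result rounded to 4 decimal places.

Law of sines: sin S = RT·sin R/TS ≈ 0.50968.
Since TS ≥ RT, only the acute value applies: ∠S ≈ 0.5348 rad.
Then ∠T = π − ∠R − ∠S ≈ 0.4911 rad.
Law of sines gives SR = TS·sin T/sin R ≈ 302.47.
Circumradius = TS/(2 sin R) ≈ 320.69.

320.6938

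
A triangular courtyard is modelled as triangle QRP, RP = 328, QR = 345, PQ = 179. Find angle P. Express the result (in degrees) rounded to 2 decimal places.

By the law of cosines, cos P = (RP² + PQ² − QR²) / (2·RP·PQ) ≈ 0.17543, so ∠P ≈ 79.90°.

∠P ≈ 79.90°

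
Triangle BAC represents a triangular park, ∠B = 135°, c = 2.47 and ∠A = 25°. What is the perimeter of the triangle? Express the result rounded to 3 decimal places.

perimeter ≈ 10.629

The third angle is ∠C = 180° − ∠B − ∠A = 20.00°.
Law of sines: b = c·sin B/sin C ≈ 5.1066.
Law of sines: a = c·sin A/sin C ≈ 3.0521.
Semiperimeter s = (5.1066+3.0521+2.47)/2 = 5.3143.
Perimeter = 5.1066 + 3.0521 + 2.47 = 10.629.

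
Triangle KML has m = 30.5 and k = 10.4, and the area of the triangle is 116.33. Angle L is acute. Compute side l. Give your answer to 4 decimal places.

From area = ½·k·m·sin L, we get sin L = 2·area/(k·m) ≈ 0.73348.
Taking the acute solution, ∠L ≈ 47.18°.
Law of cosines then gives l ≈ 24.641.

24.6415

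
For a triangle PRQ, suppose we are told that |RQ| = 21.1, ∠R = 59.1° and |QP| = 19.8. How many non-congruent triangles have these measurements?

2

|RQ|·sin R = 21.1·sin(59.1°) ≈ 18.11.
Since |RQ| sin R < |QP| < |RQ| (18.11 < 19.8 < 21.1), two triangles exist.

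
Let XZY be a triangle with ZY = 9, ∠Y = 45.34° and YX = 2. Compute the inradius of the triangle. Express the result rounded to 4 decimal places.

By the law of cosines, XZ² = ZY² + YX² − 2·ZY·YX·cos Y = 59.696, so XZ ≈ 7.7263.
Area = ½·ZY·YX·sin Y ≈ 6.4016.
Semiperimeter s = (9+2+7.7263)/2 = 9.3631.
Inradius = area/s = 6.4016/9.3631 ≈ 0.6837.

r ≈ 0.6837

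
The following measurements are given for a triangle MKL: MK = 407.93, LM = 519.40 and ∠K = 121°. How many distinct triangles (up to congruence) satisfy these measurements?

MK·sin K = 407.93·sin(121°) ≈ 349.7.
Since ∠K is not acute, a triangle exists only if LM > MK; here LM > MK, so there is exactly one triangle.

1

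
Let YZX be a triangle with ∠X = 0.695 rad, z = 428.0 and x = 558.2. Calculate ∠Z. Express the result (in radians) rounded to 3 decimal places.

Law of sines: sin Z = z·sin X/x ≈ 0.49102.
Since x ≥ z, only the acute value applies: ∠Z ≈ 0.513 rad.
Then ∠Y = π − ∠X − ∠Z ≈ 1.933 rad.

0.513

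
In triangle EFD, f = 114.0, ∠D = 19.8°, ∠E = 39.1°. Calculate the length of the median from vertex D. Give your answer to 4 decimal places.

97.5431

The third angle is ∠F = 180° − ∠D − ∠E = 121.10°.
Law of sines: e = f·sin E/sin F ≈ 83.966.
Law of sines: d = f·sin D/sin F ≈ 45.098.
Median from D: ½√(2·e² + 2·f² − d²) ≈ 97.543.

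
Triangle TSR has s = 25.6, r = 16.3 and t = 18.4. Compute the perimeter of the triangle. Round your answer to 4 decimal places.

Perimeter = 18.4 + 25.6 + 16.3 = 60.3.

60.3000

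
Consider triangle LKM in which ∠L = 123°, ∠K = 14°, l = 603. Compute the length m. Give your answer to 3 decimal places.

490.353

The third angle is ∠M = 180° − ∠L − ∠K = 43.00°.
Law of sines: m = l·sin M/sin L ≈ 490.35.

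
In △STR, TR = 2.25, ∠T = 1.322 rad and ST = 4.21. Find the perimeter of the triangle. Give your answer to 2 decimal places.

perimeter ≈ 10.72

By the law of cosines, RS² = ST² + TR² − 2·ST·TR·cos T = 18.122, so RS ≈ 4.257.
Semiperimeter s = (2.25+4.257+4.21)/2 = 5.3585.
Perimeter = 2.25 + 4.257 + 4.21 = 10.717.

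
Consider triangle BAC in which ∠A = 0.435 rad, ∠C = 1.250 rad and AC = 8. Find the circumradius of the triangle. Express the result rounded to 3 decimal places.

4.026

The third angle is ∠B = π − ∠A − ∠C = 1.457 rad.
Law of sines: CB = AC·sin A/sin B ≈ 3.3934.
Law of sines: BA = AC·sin C/sin B ≈ 7.6417.
Circumradius = AC/(2 sin B) ≈ 4.0262.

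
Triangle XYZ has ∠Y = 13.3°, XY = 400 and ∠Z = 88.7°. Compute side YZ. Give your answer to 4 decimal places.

The third angle is ∠X = 180° − ∠Y − ∠Z = 78.00°.
Law of sines: YZ = XY·sin X/sin Z ≈ 391.36.

391.3598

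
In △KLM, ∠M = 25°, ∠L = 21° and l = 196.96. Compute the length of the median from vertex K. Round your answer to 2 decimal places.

85.42

The third angle is ∠K = 180° − ∠L − ∠M = 134.00°.
Law of sines: k = l·sin K/sin L ≈ 395.35.
Law of sines: m = l·sin M/sin L ≈ 232.27.
Median from K: ½√(2·l² + 2·m² − k²) ≈ 85.418.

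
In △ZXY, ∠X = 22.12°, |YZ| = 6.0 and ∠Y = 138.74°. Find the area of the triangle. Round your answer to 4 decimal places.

10.3363

The third angle is ∠Z = 180° − ∠X − ∠Y = 19.14°.
Law of sines: |XY| = |YZ|·sin Z/sin X ≈ 5.2245.
Law of sines: |ZX| = |YZ|·sin Y/sin X ≈ 10.508.
Area = ½·|YZ|·|XY|·sin Y ≈ 10.336.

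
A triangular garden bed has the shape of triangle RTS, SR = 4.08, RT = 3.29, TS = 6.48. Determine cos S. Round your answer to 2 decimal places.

0.90

By the law of cosines, cos S = (TS² + SR² − RT²) / (2·TS·SR) ≈ 0.90423, so ∠S ≈ 25.28°.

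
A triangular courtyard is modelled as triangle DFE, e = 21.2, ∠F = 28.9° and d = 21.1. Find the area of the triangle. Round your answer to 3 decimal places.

108.091

Area = ½·e·d·sin F ≈ 108.09.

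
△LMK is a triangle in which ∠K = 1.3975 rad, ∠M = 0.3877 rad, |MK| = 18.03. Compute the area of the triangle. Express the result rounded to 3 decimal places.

61.948

The third angle is ∠L = π − ∠M − ∠K = 1.3564 rad.
Law of sines: |KL| = |MK|·sin M/sin L ≈ 6.9762.
Law of sines: |LM| = |MK|·sin K/sin L ≈ 18.176.
Area = ½·|MK|·|KL|·sin K ≈ 61.948.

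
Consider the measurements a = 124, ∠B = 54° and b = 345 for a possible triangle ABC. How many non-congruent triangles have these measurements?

a·sin B = 124·sin(54°) ≈ 100.3.
Since b ≥ a, exactly one triangle exists.

1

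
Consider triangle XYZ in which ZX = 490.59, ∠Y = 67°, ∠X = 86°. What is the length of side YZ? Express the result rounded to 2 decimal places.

531.66

The third angle is ∠Z = 180° − ∠X − ∠Y = 27.00°.
Law of sines: YZ = ZX·sin X/sin Y ≈ 531.66.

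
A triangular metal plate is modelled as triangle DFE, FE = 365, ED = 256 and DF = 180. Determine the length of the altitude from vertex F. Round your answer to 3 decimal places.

Semiperimeter s = (365 + 256 + 180)/2 = 400.5.
Heron's formula: area = √(400.5·35.5·144.5·220.5) ≈ 21284.
The altitude from F has length 2·area/ED ≈ 166.28.

h_F ≈ 166.281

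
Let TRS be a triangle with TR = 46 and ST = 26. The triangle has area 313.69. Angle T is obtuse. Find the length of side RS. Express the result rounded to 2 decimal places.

From area = ½·ST·TR·sin T, we get sin T = 2·area/(ST·TR) ≈ 0.52457.
Taking the obtuse solution, ∠T ≈ 148.36°.
Law of cosines then gives RS ≈ 69.487.

69.49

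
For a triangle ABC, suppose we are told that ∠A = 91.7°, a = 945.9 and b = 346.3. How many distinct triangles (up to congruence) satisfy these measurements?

b·sin A = 346.3·sin(91.7°) ≈ 346.1.
Since ∠A is not acute, a triangle exists only if a > b; here a > b, so there is exactly one triangle.

1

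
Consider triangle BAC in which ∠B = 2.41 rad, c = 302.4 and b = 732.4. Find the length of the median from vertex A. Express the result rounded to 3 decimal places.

Law of sines: sin C = c·sin B/b ≈ 0.27583.
Since b ≥ c, only the acute value applies: ∠C ≈ 0.279 rad.
Then ∠A = π − ∠B − ∠C ≈ 0.452 rad.
Law of sines gives a = b·sin A/sin B ≈ 478.97.
Median from A: ½√(2·c² + 2·b² − a²) ≈ 506.53.

506.533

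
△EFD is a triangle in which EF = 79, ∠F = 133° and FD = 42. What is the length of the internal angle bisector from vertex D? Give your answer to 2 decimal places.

58.85

By the law of cosines, DE² = EF² + FD² − 2·EF·FD·cos F = 12531, so DE ≈ 111.94.
Law of cosines again: cos D = (FD² + DE² − EF²)/(2·FD·DE) ≈ 0.85651, so ∠D ≈ 31.07°.
The bisector from D has length 2·FD·DE·cos(∠D/2)/(FD+DE) ≈ 58.85.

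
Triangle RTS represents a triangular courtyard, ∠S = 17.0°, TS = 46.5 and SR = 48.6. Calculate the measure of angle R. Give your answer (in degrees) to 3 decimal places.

By the law of cosines, RT² = TS² + SR² − 2·TS·SR·cos S = 201.9, so RT ≈ 14.209.
Law of cosines again: cos R = (SR² + RT² − TS²)/(2·SR·RT) ≈ 0.29078, so ∠R ≈ 73.10°.

∠R ≈ 73.095°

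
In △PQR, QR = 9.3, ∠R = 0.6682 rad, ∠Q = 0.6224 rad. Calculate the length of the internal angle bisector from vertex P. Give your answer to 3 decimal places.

t_P ≈ 3.496

The third angle is ∠P = π − ∠Q − ∠R = 1.8510 rad.
Law of sines: RP = QR·sin Q/sin P ≈ 5.6418.
Law of sines: PQ = QR·sin R/sin P ≈ 5.9959.
The bisector from P has length 2·RP·PQ·cos(∠P/2)/(RP+PQ) ≈ 3.4964.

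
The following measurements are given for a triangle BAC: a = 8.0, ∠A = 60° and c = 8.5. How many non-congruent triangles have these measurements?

c·sin A = 8.5·sin(60°) ≈ 7.361.
Since c sin A < a < c (7.361 < 8.0 < 8.5), two triangles exist.

2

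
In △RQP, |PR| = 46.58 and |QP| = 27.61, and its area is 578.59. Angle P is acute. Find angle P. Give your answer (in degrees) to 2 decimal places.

64.13

From area = ½·|QP|·|PR|·sin P, we get sin P = 2·area/(|QP|·|PR|) ≈ 0.89978.
Taking the acute solution, ∠P ≈ 64.13°.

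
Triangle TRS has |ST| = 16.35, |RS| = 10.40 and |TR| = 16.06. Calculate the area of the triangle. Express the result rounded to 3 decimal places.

Semiperimeter s = (10.4 + 16.35 + 16.06)/2 = 21.405.
Heron's formula: area = √(21.405·11.005·5.055·5.345) ≈ 79.779.

area ≈ 79.779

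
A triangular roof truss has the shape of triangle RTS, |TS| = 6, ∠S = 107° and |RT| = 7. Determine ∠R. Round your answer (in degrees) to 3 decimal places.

Law of sines: sin R = |TS|·sin S/|RT| ≈ 0.81969.
Since |RT| ≥ |TS|, only the acute value applies: ∠R ≈ 55.05°.
Then ∠T = 180° − ∠S − ∠R ≈ 17.95°.

∠R ≈ 55.054°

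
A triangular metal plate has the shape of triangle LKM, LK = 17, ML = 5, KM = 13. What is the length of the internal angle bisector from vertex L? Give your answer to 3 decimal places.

By the law of cosines, cos L = (ML² + LK² − KM²) / (2·ML·LK) ≈ 0.85294, so ∠L ≈ 31.47°.
The bisector from L has length 2·ML·LK·cos(∠L/2)/(ML+LK) ≈ 7.4378.

t_L ≈ 7.438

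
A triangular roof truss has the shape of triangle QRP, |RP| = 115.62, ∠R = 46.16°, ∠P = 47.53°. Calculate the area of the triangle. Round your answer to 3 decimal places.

The third angle is ∠Q = 180° − ∠R − ∠P = 86.31°.
Law of sines: |PQ| = |RP|·sin R/sin Q ≈ 83.567.
Law of sines: |QR| = |RP|·sin P/sin Q ≈ 85.462.
Area = ½·|RP|·|PQ|·sin P ≈ 3563.5.

area ≈ 3563.513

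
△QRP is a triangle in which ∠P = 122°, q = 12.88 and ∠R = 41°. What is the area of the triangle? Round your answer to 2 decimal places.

area ≈ 157.84

The third angle is ∠Q = 180° − ∠R − ∠P = 17.00°.
Law of sines: r = q·sin R/sin Q ≈ 28.902.
Law of sines: p = q·sin P/sin Q ≈ 37.359.
Area = ½·q·r·sin P ≈ 157.84.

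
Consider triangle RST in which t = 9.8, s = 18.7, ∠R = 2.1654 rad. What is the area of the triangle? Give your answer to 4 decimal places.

Area = ½·s·t·sin R ≈ 75.904.

area ≈ 75.9036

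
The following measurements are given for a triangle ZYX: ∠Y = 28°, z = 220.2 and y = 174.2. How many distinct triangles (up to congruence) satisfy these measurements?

z·sin Y = 220.2·sin(28°) ≈ 103.4.
Since z sin Y < y < z (103.4 < 174.2 < 220.2), two triangles exist.

2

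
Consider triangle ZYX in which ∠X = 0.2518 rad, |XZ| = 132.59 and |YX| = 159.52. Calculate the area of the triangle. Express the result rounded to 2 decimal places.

Area = ½·|YX|·|XZ|·sin X ≈ 2634.8.

area ≈ 2634.83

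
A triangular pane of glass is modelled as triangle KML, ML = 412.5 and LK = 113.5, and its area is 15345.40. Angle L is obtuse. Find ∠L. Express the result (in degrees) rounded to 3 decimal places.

∠L ≈ 139.041°

From area = ½·ML·LK·sin L, we get sin L = 2·area/(ML·LK) ≈ 0.65552.
Taking the obtuse solution, ∠L ≈ 139.04°.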